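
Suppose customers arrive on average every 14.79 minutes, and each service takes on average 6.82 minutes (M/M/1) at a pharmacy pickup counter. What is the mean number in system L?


λ = 60/14.79 = 4.0568 /hr
μ = 60/6.82 = 8.7977 /hr
ρ = λ/μ = 4.0568/8.7977 = 0.4611
L = ρ/(1−ρ) = 0.4611/0.5389 = 0.8557

Final: 0.8557


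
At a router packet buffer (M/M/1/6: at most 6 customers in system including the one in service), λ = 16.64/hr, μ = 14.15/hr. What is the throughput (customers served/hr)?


ρ = 1.1760; P_K = (1−ρ)ρ^6/(1−ρ^7) = 0.220554
λ_eff = λ(1 − P_K) = 16.64·(1 − 0.220554) = 16.64·0.779446 = 12.9700 /hr

Final: 12.9700 /hr


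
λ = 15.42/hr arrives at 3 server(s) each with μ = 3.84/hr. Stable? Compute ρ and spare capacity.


Total capacity cμ = 3·3.84 = 11.52/hr
ρ = λ/(cμ) = 15.42/11.52 = 1.3385
Stable ⇔ ρ < 1: NO
Spare capacity = cμ − λ = 11.52 − 15.42 = -3.90/hr

Final: ρ = 1.3385; unstable; margin = -3.90/hr


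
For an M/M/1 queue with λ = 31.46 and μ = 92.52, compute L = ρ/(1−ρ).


ρ = λ/μ = 31.46/92.52 = 0.3400
L = ρ/(1−ρ) = 0.3400/(1 − 0.3400) = 0.3400/0.6600 = 0.5152

Final: 0.5152


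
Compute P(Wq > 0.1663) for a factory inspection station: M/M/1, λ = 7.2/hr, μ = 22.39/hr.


ρ = 7.2/22.39 = 0.3216
P(Wq > t) = ρ·e^{−(μ−λ)t} = 0.3216·e^{−2.5261}
= 0.3216·0.079971 = 0.025716

Final: 0.025716


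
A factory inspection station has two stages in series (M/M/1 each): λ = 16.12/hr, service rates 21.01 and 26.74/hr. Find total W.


Each node sees arrival rate λ = 16.12/hr (tandem ⇒ throughput preserved).
W₁ = 1/(μ₁−λ) = 1/(21.01−16.12) = 0.20450 hr
W₂ = 1/(μ₂−λ) = 1/(26.74−16.12) = 0.09416 hr
W_total = W₁ + W₂ = 0.20450 + 0.09416 = 0.29866 hr

Final: 0.29866 hr


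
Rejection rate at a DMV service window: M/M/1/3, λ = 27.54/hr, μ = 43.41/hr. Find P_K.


ρ = λ/μ = 27.54/43.41 = 0.6344
P_K = (1−ρ)ρ^K/(1−ρ^(K+1)) = (0.3656·0.255342)/(1 − 0.161993)
= 0.093349/0.838007 = 0.111394

Final: 0.111394


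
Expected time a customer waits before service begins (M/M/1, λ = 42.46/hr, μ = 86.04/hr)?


ρ = 42.46/86.04 = 0.4935
Wq = ρ/(μ−λ) = 0.4935/(86.04 − 42.46) = 0.4935/43.58 = 0.01132 hr

Final: 0.01132 hr


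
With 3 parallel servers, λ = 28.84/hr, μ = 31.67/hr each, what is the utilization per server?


ρ = λ/(cμ) = 28.84/(3·31.67) = 28.84/95.01 = 0.3035

Final: 0.3035


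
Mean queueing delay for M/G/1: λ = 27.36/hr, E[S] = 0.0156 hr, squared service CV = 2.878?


ρ = λ·E[S] = 27.36·0.0156 = 0.4268
E[S²] = E[S]²(1+C_s²) = 0.0156²·(1+2.878) = 0.0009438
Wq = λ·E[S²]/(2(1−ρ)) = 27.36·0.0009438/(2·0.5732) = 0.02252 hr

Final: 0.02252 hr


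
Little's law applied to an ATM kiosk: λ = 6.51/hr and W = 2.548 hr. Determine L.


L = λW = 6.51·2.548 = 16.5875

Final: 16.5875


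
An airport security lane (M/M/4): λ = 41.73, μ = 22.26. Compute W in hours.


a = 1.8747; ρ = 0.4687; P₀ = 0.149289
Lq = P₀·a^c·ρ/(c!(1−ρ)²) = 0.12754
Wq = Lq/λ = 0.12754/41.73 = 0.003056 hr
W = Wq + 1/μ = 0.003056 + 0.04492 = 0.04798 hr

Final: 0.04798 hr


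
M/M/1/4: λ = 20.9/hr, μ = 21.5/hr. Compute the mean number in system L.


ρ = 20.9/21.5 = 0.9721
L = ρ[1 − (K+1)ρ^K + Kρ^(K+1)] / [(1−ρ)(1−ρ^(K+1))]
Numerator: 0.9721·(1 − 5·0.892959 + 4·0.868039) = 0.007157
Denominator: (0.02791)·(0.131961) = 0.003683
L = 0.007157/0.003683 = 1.9434

Final: 1.9434


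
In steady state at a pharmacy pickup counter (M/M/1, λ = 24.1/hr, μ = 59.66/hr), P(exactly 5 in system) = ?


ρ = 24.1/59.66 = 0.4040
P_n = (1−ρ)·ρ^n = (1 − 0.4040)·0.4040^5 = 0.5960·0.010756 = 0.006411

Final: 0.006411


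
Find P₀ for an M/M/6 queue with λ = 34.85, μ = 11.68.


a = λ/μ = 34.85/11.68 = 2.9837; ρ = a/c = 0.4973
Σ_{k=0}^{5} a^k/k! (terms k=0..5) = 1.00000 + 2.98373 + 4.45133 + 4.42719 + 3.30239 + 1.97069 = 18.13534
Tail: a^6/(6!(1−ρ)) = 705.60173/(720·0.5027) = 1.94943
P₀ = 1/(18.13534 + 1.94943) = 1/20.08477 = 0.049789

Final: 0.049789


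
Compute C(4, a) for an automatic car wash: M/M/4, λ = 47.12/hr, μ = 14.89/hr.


a = λ/μ = 3.1645; ρ = a/4 = 0.7911
P₀ = 0.029019 (from M/M/c formula)
C(c,a) = [a^c/(c!(1−ρ))]·P₀ = [100.28647/(24·0.2089)]·0.029019
= 20.00624·0.029019 = 0.580569

Final: 0.580569


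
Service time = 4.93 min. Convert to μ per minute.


μ = 1/(service time) in consistent units.
1 minute = 1 min, so μ = 1/4.93 = 0.2028 per minute

Final: 0.2028 /min


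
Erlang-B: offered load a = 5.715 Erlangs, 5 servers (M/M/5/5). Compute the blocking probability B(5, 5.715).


B(c,a) = (a^c/c!) / Σ_{k=0}^{c} a^k/k!
a^5/5! = 50.804236
Σ terms (k=0..5): 1.00000 + 5.71500 + 16.33061 + 31.10982 + 44.44815 + 50.80424 = 149.407816
B = 50.804236/149.407816 = 0.340037

Final: 0.340037


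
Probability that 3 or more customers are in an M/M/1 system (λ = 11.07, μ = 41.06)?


ρ = 11.07/41.06 = 0.2696
P(N ≥ n) = ρ^n = 0.2696^3 = 0.019597

Final: 0.019597


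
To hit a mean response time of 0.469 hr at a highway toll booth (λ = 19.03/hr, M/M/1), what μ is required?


W = 1/(μ−λ) ⇒ μ − λ = 1/W = 1/0.469 = 2.1322
μ = λ + 1/W = 19.03 + 2.1322 = 21.1622 per hr

Final: 21.1622 /hr


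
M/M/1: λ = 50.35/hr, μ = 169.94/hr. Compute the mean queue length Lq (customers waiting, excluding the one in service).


ρ = 50.35/169.94 = 0.2963
Lq = ρ²/(1−ρ) = 0.08778/0.7037 = 0.1247

Final: 0.1247


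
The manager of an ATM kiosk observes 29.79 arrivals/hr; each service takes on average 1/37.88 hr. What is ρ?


ρ = λ/μ = 29.79/37.88 = 0.7864

Final: 0.7864


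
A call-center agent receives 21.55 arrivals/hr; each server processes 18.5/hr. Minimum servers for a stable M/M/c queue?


Stability requires cμ > λ ⇔ c > λ/μ.
λ/μ = 21.55/18.5 = 1.1649
Minimum integer c = ⌊1.1649⌋ + 1 = 2
Check: 2·18.5 = 37.00 > 21.55, while 1·18.5 = 18.50 ≤ 21.55

Final: 2 servers


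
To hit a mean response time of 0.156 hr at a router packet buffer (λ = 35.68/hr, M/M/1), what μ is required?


W = 1/(μ−λ) ⇒ μ − λ = 1/W = 1/0.156 = 6.4103
μ = λ + 1/W = 35.68 + 6.4103 = 42.0903 per hr

Final: 42.0903 /hr


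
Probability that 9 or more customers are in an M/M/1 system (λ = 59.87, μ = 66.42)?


ρ = 59.87/66.42 = 0.9014
P(N ≥ n) = ρ^n = 0.9014^9 = 0.392820

Final: 0.392820


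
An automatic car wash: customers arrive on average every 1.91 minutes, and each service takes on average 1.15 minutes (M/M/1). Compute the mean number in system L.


λ = 60/1.91 = 31.4136 /hr
μ = 60/1.15 = 52.1739 /hr
ρ = λ/μ = 31.4136/52.1739 = 0.6021
L = ρ/(1−ρ) = 0.6021/0.3979 = 1.5132

Final: 1.5132


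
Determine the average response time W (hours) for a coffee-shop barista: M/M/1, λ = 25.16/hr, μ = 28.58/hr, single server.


W = 1/(μ−λ) = 1/(28.58 − 25.16) = 1/3.42 = 0.2924 hr

Final: 0.2924 hr


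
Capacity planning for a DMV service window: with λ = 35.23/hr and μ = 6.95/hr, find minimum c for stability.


Stability requires cμ > λ ⇔ c > λ/μ.
λ/μ = 35.23/6.95 = 5.0691
Minimum integer c = ⌊5.0691⌋ + 1 = 6
Check: 6·6.95 = 41.70 > 35.23, while 5·6.95 = 34.75 ≤ 35.23

Final: 6 servers


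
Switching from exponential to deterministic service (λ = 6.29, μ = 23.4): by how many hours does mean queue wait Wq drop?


ρ = 6.29/23.4 = 0.2688
Wq(M/M/1) = ρ/(μ−λ) = 0.2688/17.11 = 0.01571 hr
Wq(M/D/1) = ρ/(2(μ−λ)) = 0.007855 hr
Savings = 0.01571 − 0.007855 = 0.007855 hr

Final: 0.007855 hr


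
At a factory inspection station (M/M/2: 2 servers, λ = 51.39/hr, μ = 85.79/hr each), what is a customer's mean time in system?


a = 0.5990; ρ = 0.2995; P₀ = 0.539041
Lq = P₀·a^c·ρ/(c!(1−ρ)²) = 0.05903
Wq = Lq/λ = 0.05903/51.39 = 0.001149 hr
W = Wq + 1/μ = 0.001149 + 0.01166 = 0.01281 hr

Final: 0.01281 hr


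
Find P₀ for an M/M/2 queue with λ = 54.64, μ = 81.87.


a = λ/μ = 54.64/81.87 = 0.6674; ρ = a/c = 0.3337
Σ_{k=0}^{1} a^k/k! (terms k=0..1) = 1.00000 + 0.66740 = 1.66740
Tail: a^2/(2!(1−ρ)) = 0.44542/(2·0.6663) = 0.33425
P₀ = 1/(1.66740 + 0.33425) = 1/2.00165 = 0.499588

Final: 0.499588


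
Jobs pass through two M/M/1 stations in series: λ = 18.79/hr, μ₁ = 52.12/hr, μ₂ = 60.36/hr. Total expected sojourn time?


Each node sees arrival rate λ = 18.79/hr (tandem ⇒ throughput preserved).
W₁ = 1/(μ₁−λ) = 1/(52.12−18.79) = 0.03000 hr
W₂ = 1/(μ₂−λ) = 1/(60.36−18.79) = 0.02406 hr
W_total = W₁ + W₂ = 0.03000 + 0.02406 = 0.05406 hr

Final: 0.05406 hr


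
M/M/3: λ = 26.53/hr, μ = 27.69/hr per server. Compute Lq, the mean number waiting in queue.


a = λ/μ = 0.9581; ρ = a/3 = 0.3194
P₀ = 0.379873
Lq = P₀·a^c·ρ / (c!·(1−ρ)²) = 0.379873·0.87951·0.3194/(6·0.46326)
= 0.03839

Final: 0.03839


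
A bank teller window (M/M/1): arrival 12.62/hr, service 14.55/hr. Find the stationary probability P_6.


ρ = 12.62/14.55 = 0.8674
P_n = (1−ρ)·ρ^n = (1 − 0.8674)·0.8674^6 = 0.1326·0.425773 = 0.056477

Final: 0.056477


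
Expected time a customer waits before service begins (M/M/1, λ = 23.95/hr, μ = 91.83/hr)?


ρ = 23.95/91.83 = 0.2608
Wq = ρ/(μ−λ) = 0.2608/(91.83 − 23.95) = 0.2608/67.88 = 0.003842 hr

Final: 0.003842 hr


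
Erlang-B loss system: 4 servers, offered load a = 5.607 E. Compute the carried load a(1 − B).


B(4,5.607) = 0.443356 (Erlang-B)
Carried load = a(1 − B) = 5.607·(1 − 0.443356) = 5.607·0.556644 = 3.1211 E

Final: 3.1211 Erlangs


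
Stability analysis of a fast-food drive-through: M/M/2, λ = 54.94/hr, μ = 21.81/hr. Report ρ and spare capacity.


Total capacity cμ = 2·21.81 = 43.62/hr
ρ = λ/(cμ) = 54.94/43.62 = 1.2595
Stable ⇔ ρ < 1: NO
Spare capacity = cμ − λ = 43.62 − 54.94 = -11.32/hr

Final: ρ = 1.2595; unstable; margin = -11.32/hr


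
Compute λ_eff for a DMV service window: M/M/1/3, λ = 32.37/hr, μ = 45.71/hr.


ρ = 0.7082; P_K = (1−ρ)ρ^3/(1−ρ^4) = 0.138466
λ_eff = λ(1 − P_K) = 32.37·(1 − 0.138466) = 32.37·0.861534 = 27.8879 /hr

Final: 27.8879 /hr


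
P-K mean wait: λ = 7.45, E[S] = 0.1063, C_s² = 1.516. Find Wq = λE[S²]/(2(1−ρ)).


ρ = λ·E[S] = 7.45·0.1063 = 0.7919
E[S²] = E[S]²(1+C_s²) = 0.1063²·(1+1.516) = 0.028430
Wq = λ·E[S²]/(2(1−ρ)) = 7.45·0.028430/(2·0.2081) = 0.50898 hr

Final: 0.50898 hr


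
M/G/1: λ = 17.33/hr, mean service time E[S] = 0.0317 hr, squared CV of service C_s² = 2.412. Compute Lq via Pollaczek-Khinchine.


ρ = λ·E[S] = 17.33·0.0317 = 0.5494
Lq = ρ²(1+C_s²)/(2(1−ρ)) = 0.3018·(1+2.412)/(2·0.4506)
= 0.3018·3.4120/0.9013 = 1.14253

Final: 1.14253


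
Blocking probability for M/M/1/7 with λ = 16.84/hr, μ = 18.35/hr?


ρ = λ/μ = 16.84/18.35 = 0.9177
P_K = (1−ρ)ρ^K/(1−ρ^(K+1)) = (0.08229·0.548204)/(1 − 0.503093)
= 0.045111/0.496907 = 0.090784

Final: 0.090784


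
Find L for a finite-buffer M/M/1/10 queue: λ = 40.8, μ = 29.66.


ρ = 40.8/29.66 = 1.3756
L = ρ[1 − (K+1)ρ^K + Kρ^(K+1)] / [(1−ρ)(1−ρ^(K+1))]
Numerator: 1.3756·(1 − 11·24.259965 + 10·33.371765) = 93.344845
Denominator: (-0.3756)·(-32.371765) = 12.158512
L = 93.344845/12.158512 = 7.6773

Final: 7.6773


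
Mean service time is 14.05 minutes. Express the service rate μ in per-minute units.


μ = 1/(service time) in consistent units.
1 minute = 1 min, so μ = 1/14.05 = 0.07117 per minute

Final: 0.07117 /min


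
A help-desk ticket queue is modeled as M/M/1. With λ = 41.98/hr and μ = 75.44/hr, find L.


ρ = λ/μ = 41.98/75.44 = 0.5565
L = ρ/(1−ρ) = 0.5565/(1 − 0.5565) = 0.5565/0.4435 = 1.2546

Final: 1.2546


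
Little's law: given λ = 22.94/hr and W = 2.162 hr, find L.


L = λW = 22.94·2.162 = 49.5963

Final: 49.5963


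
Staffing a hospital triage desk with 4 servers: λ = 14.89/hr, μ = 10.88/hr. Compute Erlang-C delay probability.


a = λ/μ = 1.3686; ρ = a/4 = 0.3421
P₀ = 0.252879 (from M/M/c formula)
C(c,a) = [a^c/(c!(1−ρ))]·P₀ = [3.50803/(24·0.6579)]·0.252879
= 0.22219·0.252879 = 0.056187

Final: 0.056187


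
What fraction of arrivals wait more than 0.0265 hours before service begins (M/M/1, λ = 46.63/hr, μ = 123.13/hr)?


ρ = 46.63/123.13 = 0.3787
P(Wq > t) = ρ·e^{−(μ−λ)t} = 0.3787·e^{−2.0272}
= 0.3787·0.131697 = 0.049874

Final: 0.049874


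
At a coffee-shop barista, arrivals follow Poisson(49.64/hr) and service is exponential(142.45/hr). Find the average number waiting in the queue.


ρ = 49.64/142.45 = 0.3485
Lq = ρ²/(1−ρ) = 0.1214/0.6515 = 0.1864

Final: 0.1864


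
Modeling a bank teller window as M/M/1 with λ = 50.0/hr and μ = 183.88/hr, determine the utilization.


ρ = λ/μ = 50.0/183.88 = 0.2719

Final: 0.2719


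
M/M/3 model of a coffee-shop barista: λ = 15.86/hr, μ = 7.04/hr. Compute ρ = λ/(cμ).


ρ = λ/(cμ) = 15.86/(3·7.04) = 15.86/21.12 = 0.7509

Final: 0.7509


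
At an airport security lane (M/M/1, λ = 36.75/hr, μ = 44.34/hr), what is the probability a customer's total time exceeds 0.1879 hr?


W ~ Exponential(μ−λ) for M/M/1.
μ − λ = 44.34 − 36.75 = 7.5900
P(W > t) = e^{−(μ−λ)t} = e^{−1.4262} = 0.240229

Final: 0.240229


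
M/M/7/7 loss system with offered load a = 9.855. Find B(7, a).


B(c,a) = (a^c/c!) / Σ_{k=0}^{c} a^k/k!
a^7/7! = 1791.289845
Σ terms (k=0..7): 1.00000 + 9.85500 + 48.56051 + 159.52128 + 393.02056 + 774.64353 + 1272.35200 + 1791.28985 = 4450.242727
B = 1791.289845/4450.242727 = 0.402515

Final: 0.402515


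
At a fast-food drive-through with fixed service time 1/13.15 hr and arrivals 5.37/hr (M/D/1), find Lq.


ρ = 5.37/13.15 = 0.4084
M/D/1: Lq = ρ²/(2(1−ρ)) = 0.1668/(2·0.5916) = 0.14093

Final: 0.14093


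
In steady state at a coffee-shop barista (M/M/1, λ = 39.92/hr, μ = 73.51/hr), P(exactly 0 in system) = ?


ρ = 39.92/73.51 = 0.5431
P_n = (1−ρ)·ρ^n = (1 − 0.5431)·0.5431^0 = 0.4569·1.000000 = 0.456945

Final: 0.456945


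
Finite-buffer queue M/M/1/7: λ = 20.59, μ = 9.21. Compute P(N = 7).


ρ = λ/μ = 20.59/9.21 = 2.2356
P_K = (1−ρ)ρ^K/(1−ρ^(K+1)) = (-1.2356·279.111040)/(1 − 623.984399)
= -344.873359/-622.984399 = 0.553583

Final: 0.553583


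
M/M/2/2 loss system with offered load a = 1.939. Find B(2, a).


B(c,a) = (a^c/c!) / Σ_{k=0}^{c} a^k/k!
a^2/2! = 1.879861
Σ terms (k=0..2): 1.00000 + 1.93900 + 1.87986 = 4.818861
B = 1.879861/4.818861 = 0.390105

Final: 0.390105


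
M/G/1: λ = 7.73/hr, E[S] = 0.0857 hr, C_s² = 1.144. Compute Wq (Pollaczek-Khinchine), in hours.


ρ = λ·E[S] = 7.73·0.0857 = 0.6625
E[S²] = E[S]²(1+C_s²) = 0.0857²·(1+1.144) = 0.015747
Wq = λ·E[S²]/(2(1−ρ)) = 7.73·0.015747/(2·0.3375) = 0.18031 hr

Final: 0.18031 hr


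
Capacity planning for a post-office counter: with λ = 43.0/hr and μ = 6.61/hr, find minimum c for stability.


Stability requires cμ > λ ⇔ c > λ/μ.
λ/μ = 43.0/6.61 = 6.5053
Minimum integer c = ⌊6.5053⌋ + 1 = 7
Check: 7·6.61 = 46.27 > 43.0, while 6·6.61 = 39.66 ≤ 43.0

Final: 7 servers


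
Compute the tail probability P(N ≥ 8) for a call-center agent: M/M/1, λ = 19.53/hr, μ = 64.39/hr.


ρ = 19.53/64.39 = 0.3033
P(N ≥ n) = ρ^n = 0.3033^8 = 0.00007163

Final: 0.00007163


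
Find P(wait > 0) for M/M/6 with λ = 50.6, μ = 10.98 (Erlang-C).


a = λ/μ = 4.6084; ρ = a/6 = 0.7681
P₀ = 0.007936 (from M/M/c formula)
C(c,a) = [a^c/(c!(1−ρ))]·P₀ = [9578.31378/(720·0.2319)]·0.007936
= 57.35705·0.007936 = 0.455185

Final: 0.455185


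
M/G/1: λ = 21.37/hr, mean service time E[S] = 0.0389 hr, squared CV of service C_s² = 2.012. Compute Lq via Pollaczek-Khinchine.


ρ = λ·E[S] = 21.37·0.0389 = 0.8313
Lq = ρ²(1+C_s²)/(2(1−ρ)) = 0.6910·(1+2.012)/(2·0.1687)
= 0.6910·3.0120/0.3374 = 6.16879

Final: 6.16879


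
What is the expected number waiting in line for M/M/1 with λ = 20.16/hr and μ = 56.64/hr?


ρ = 20.16/56.64 = 0.3559
Lq = ρ²/(1−ρ) = 0.1267/0.6441 = 0.1967

Final: 0.1967


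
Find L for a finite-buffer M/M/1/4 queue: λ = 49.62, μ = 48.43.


ρ = 49.62/48.43 = 1.0246
L = ρ[1 − (K+1)ρ^K + Kρ^(K+1)] / [(1−ρ)(1−ρ^(K+1))]
Numerator: 1.0246·(1 − 5·1.101968 + 4·1.129046) = 0.006496
Denominator: (-0.02457)·(-0.129046) = 0.003171
L = 0.006496/0.003171 = 2.0485

Final: 2.0485


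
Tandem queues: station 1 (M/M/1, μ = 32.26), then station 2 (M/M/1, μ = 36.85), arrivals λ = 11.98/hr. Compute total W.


Each node sees arrival rate λ = 11.98/hr (tandem ⇒ throughput preserved).
W₁ = 1/(μ₁−λ) = 1/(32.26−11.98) = 0.04931 hr
W₂ = 1/(μ₂−λ) = 1/(36.85−11.98) = 0.04021 hr
W_total = W₁ + W₂ = 0.04931 + 0.04021 = 0.08952 hr

Final: 0.08952 hr


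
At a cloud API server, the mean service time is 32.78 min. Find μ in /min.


μ = 1/(service time) in consistent units.
1 minute = 1 min, so μ = 1/32.78 = 0.03051 per minute

Final: 0.03051 /min


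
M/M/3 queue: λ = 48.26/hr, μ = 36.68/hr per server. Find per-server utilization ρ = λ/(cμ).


ρ = λ/(cμ) = 48.26/(3·36.68) = 48.26/110.04 = 0.4386

Final: 0.4386


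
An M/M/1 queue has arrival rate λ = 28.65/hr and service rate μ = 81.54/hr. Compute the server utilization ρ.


ρ = λ/μ = 28.65/81.54 = 0.3514

Final: 0.3514


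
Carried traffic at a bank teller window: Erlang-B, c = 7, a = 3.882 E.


B(7,3.882) = 0.056854 (Erlang-B)
Carried load = a(1 − B) = 3.882·(1 − 0.056854) = 3.882·0.943146 = 3.6613 E

Final: 3.6613 Erlangs


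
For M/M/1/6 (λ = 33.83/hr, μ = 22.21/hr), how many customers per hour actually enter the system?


ρ = 1.5232; P_K = (1−ρ)ρ^6/(1−ρ^7) = 0.362540
λ_eff = λ(1 − P_K) = 33.83·(1 − 0.362540) = 33.83·0.637460 = 21.5653 /hr

Final: 21.5653 /hr


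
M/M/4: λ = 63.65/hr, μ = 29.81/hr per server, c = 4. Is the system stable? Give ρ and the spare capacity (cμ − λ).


Total capacity cμ = 4·29.81 = 119.24/hr
ρ = λ/(cμ) = 63.65/119.24 = 0.5338
Stable ⇔ ρ < 1: YES
Spare capacity = cμ − λ = 119.24 − 63.65 = 55.59/hr

Final: ρ = 0.5338; stable; margin = 55.59/hr


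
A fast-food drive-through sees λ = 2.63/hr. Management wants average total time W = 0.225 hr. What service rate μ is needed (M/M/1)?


W = 1/(μ−λ) ⇒ μ − λ = 1/W = 1/0.225 = 4.4444
μ = λ + 1/W = 2.63 + 4.4444 = 7.0744 per hr

Final: 7.0744 /hr


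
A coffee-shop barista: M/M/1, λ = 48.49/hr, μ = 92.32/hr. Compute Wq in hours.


ρ = 48.49/92.32 = 0.5252
Wq = ρ/(μ−λ) = 0.5252/(92.32 − 48.49) = 0.5252/43.83 = 0.01198 hr

Final: 0.01198 hr


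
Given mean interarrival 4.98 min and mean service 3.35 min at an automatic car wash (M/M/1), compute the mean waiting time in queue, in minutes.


λ = 60/4.98 = 12.0482 /hr
μ = 60/3.35 = 17.9104 /hr
ρ = λ/μ = 12.0482/17.9104 = 0.6727
Wq = ρ/(μ−λ) = 0.6727/(17.9104−12.0482) = 0.11475 hr
In minutes: 0.11475·60 = 6.885 min

Final: 6.885 min


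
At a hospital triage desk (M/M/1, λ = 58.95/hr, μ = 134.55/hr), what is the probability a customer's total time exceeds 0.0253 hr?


W ~ Exponential(μ−λ) for M/M/1.
μ − λ = 134.55 − 58.95 = 75.6000
P(W > t) = e^{−(μ−λ)t} = e^{−1.9127} = 0.147684

Final: 0.147684


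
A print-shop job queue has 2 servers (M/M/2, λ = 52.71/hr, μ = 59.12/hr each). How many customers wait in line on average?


a = λ/μ = 0.8916; ρ = a/2 = 0.4458
P₀ = 0.383328
Lq = P₀·a^c·ρ / (c!·(1−ρ)²) = 0.383328·0.79491·0.4458/(2·0.30715)
= 0.22112

Final: 0.22112


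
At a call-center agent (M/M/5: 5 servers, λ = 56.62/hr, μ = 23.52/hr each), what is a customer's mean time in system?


a = 2.4073; ρ = 0.4815; P₀ = 0.088272
Lq = P₀·a^c·ρ/(c!(1−ρ)²) = 0.10649
Wq = Lq/λ = 0.10649/56.62 = 0.001881 hr
W = Wq + 1/μ = 0.001881 + 0.04252 = 0.04440 hr

Final: 0.04440 hr


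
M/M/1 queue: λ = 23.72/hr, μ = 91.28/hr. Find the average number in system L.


ρ = λ/μ = 23.72/91.28 = 0.2599
L = ρ/(1−ρ) = 0.2599/(1 − 0.2599) = 0.2599/0.7401 = 0.3511

Final: 0.3511


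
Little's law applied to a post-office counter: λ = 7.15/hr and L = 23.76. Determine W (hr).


W = L/λ = 23.76/7.15 = 3.3231 hr

Final: 3.3231 hr


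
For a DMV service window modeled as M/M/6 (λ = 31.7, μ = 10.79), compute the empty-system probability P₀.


a = λ/μ = 31.7/10.79 = 2.9379; ρ = a/c = 0.4897
Σ_{k=0}^{5} a^k/k! (terms k=0..5) = 1.00000 + 2.93791 + 4.31564 + 4.22632 + 3.10413 + 1.82393 = 17.40793
Tail: a^6/(6!(1−ρ)) = 643.02359/(720·0.5103) = 1.74996
P₀ = 1/(17.40793 + 1.74996) = 1/19.15788 = 0.052198

Final: 0.052198


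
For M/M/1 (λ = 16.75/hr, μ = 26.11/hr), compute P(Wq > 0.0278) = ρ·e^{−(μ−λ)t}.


ρ = 16.75/26.11 = 0.6415
P(Wq > t) = ρ·e^{−(μ−λ)t} = 0.6415·e^{−0.2602}
= 0.6415·0.770891 = 0.494540

Final: 0.494540


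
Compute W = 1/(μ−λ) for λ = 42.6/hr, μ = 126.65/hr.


W = 1/(μ−λ) = 1/(126.65 − 42.6) = 1/84.05 = 0.01190 hr

Final: 0.01190 hr


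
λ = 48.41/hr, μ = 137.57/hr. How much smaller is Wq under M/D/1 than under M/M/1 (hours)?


ρ = 48.41/137.57 = 0.3519
Wq(M/M/1) = ρ/(μ−λ) = 0.3519/89.16 = 0.003947 hr
Wq(M/D/1) = ρ/(2(μ−λ)) = 0.001973 hr
Savings = 0.003947 − 0.001973 = 0.001973 hr

Final: 0.001973 hr


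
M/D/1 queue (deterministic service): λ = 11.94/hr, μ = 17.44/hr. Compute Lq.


ρ = 11.94/17.44 = 0.6846
M/D/1: Lq = ρ²/(2(1−ρ)) = 0.4687/(2·0.3154) = 0.74314

Final: 0.74314


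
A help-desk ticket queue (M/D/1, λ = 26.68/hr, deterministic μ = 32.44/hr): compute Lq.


ρ = 26.68/32.44 = 0.8224
M/D/1: Lq = ρ²/(2(1−ρ)) = 0.6764/(2·0.1776) = 1.90475

Final: 1.90475


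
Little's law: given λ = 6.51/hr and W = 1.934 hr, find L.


L = λW = 6.51·1.934 = 12.5903

Final: 12.5903


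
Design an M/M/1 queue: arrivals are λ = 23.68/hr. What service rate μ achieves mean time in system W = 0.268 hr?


W = 1/(μ−λ) ⇒ μ − λ = 1/W = 1/0.268 = 3.7313
μ = λ + 1/W = 23.68 + 3.7313 = 27.4113 per hr

Final: 27.4113 /hr


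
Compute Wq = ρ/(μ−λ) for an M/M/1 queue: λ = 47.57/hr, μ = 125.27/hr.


ρ = 47.57/125.27 = 0.3797
Wq = ρ/(μ−λ) = 0.3797/(125.27 − 47.57) = 0.3797/77.70 = 0.004887 hr

Final: 0.004887 hr


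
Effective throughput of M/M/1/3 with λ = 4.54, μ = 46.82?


ρ = 0.09697; P_K = (1−ρ)ρ^3/(1−ρ^4) = 0.0008234
λ_eff = λ(1 − P_K) = 4.54·(1 − 0.0008234) = 4.54·0.999177 = 4.5363 /hr

Final: 4.5363 /hr


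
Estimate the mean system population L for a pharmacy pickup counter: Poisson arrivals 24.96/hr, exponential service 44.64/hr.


ρ = λ/μ = 24.96/44.64 = 0.5591
L = ρ/(1−ρ) = 0.5591/(1 − 0.5591) = 0.5591/0.4409 = 1.2683

Final: 1.2683


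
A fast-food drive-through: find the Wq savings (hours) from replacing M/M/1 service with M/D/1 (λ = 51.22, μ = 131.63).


ρ = 51.22/131.63 = 0.3891
Wq(M/M/1) = ρ/(μ−λ) = 0.3891/80.41 = 0.004839 hr
Wq(M/D/1) = ρ/(2(μ−λ)) = 0.002420 hr
Savings = 0.004839 − 0.002420 = 0.002420 hr

Final: 0.002420 hr


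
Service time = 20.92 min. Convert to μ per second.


μ = 1/(service time) in consistent units.
1 second = 0.0166667 min, so μ = 0.0166667/20.92 = 0.0007967 per second

Final: 0.0007967 /sec


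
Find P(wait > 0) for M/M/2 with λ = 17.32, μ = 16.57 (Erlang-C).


a = λ/μ = 1.0453; ρ = a/2 = 0.5226
P₀ = 0.313516 (from M/M/c formula)
C(c,a) = [a^c/(c!(1−ρ))]·P₀ = [1.09257/(2·0.4774)]·0.313516
= 1.14437·0.313516 = 0.358778

Final: 0.358778


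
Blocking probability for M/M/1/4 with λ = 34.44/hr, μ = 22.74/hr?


ρ = λ/μ = 34.44/22.74 = 1.5145
P_K = (1−ρ)ρ^K/(1−ρ^(K+1)) = (-0.5145·5.261272)/(1 − 7.968258)
= -2.706987/-6.968258 = 0.388474

Final: 0.388474


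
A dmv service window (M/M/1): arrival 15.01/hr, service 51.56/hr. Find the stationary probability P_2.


ρ = 15.01/51.56 = 0.2911
P_n = (1−ρ)·ρ^n = (1 − 0.2911)·0.2911^2 = 0.7089·0.084749 = 0.060077

Final: 0.060077


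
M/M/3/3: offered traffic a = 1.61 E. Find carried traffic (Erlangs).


B(3,1.61) = 0.151153 (Erlang-B)
Carried load = a(1 − B) = 1.61·(1 − 0.151153) = 1.61·0.848847 = 1.3666 E

Final: 1.3666 Erlangs


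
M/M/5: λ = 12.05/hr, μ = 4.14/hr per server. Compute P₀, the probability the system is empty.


a = λ/μ = 12.05/4.14 = 2.9106; ρ = a/c = 0.5821
Σ_{k=0}^{4} a^k/k! (terms k=0..4) = 1.00000 + 2.91063 + 4.23588 + 4.10969 + 2.99044 = 15.24664
Tail: a^5/(5!(1−ρ)) = 208.89764/(120·0.4179) = 4.16588
P₀ = 1/(15.24664 + 4.16588) = 1/19.41252 = 0.051513

Final: 0.051513


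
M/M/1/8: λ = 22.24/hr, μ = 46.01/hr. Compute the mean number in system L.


ρ = 22.24/46.01 = 0.4834
L = ρ[1 − (K+1)ρ^K + Kρ^(K+1)] / [(1−ρ)(1−ρ^(K+1))]
Numerator: 0.4834·(1 − 9·0.002980 + 8·0.001441) = 0.475979
Denominator: (0.5166)·(0.998559) = 0.515883
L = 0.475979/0.515883 = 0.9226

Final: 0.9226


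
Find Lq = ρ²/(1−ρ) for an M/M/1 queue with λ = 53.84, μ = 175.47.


ρ = 53.84/175.47 = 0.3068
Lq = ρ²/(1−ρ) = 0.09415/0.6932 = 0.1358

Final: 0.1358


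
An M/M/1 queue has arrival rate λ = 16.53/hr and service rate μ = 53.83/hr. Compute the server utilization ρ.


ρ = λ/μ = 16.53/53.83 = 0.3071

Final: 0.3071


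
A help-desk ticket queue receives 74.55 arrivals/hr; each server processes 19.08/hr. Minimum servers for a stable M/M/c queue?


Stability requires cμ > λ ⇔ c > λ/μ.
λ/μ = 74.55/19.08 = 3.9072
Minimum integer c = ⌊3.9072⌋ + 1 = 4
Check: 4·19.08 = 76.32 > 74.55, while 3·19.08 = 57.24 ≤ 74.55

Final: 4 servers


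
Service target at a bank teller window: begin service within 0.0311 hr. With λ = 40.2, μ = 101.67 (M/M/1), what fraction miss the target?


ρ = 40.2/101.67 = 0.3954
P(Wq > t) = ρ·e^{−(μ−λ)t} = 0.3954·e^{−1.9117}
= 0.3954·0.147826 = 0.058450

Final: 0.058450


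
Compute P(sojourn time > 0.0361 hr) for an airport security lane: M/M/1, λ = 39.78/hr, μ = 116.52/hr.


W ~ Exponential(μ−λ) for M/M/1.
μ − λ = 116.52 − 39.78 = 76.7400
P(W > t) = e^{−(μ−λ)t} = e^{−2.7703} = 0.062642

Final: 0.062642


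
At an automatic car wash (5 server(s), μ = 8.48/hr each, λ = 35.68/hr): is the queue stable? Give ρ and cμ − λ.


Total capacity cμ = 5·8.48 = 42.40/hr
ρ = λ/(cμ) = 35.68/42.40 = 0.8415
Stable ⇔ ρ < 1: YES
Spare capacity = cμ − λ = 42.40 − 35.68 = 6.72/hr

Final: ρ = 0.8415; stable; margin = 6.72/hr


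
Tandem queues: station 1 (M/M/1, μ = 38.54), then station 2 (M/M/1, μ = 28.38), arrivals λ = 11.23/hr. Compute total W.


Each node sees arrival rate λ = 11.23/hr (tandem ⇒ throughput preserved).
W₁ = 1/(μ₁−λ) = 1/(38.54−11.23) = 0.03662 hr
W₂ = 1/(μ₂−λ) = 1/(28.38−11.23) = 0.05831 hr
W_total = W₁ + W₂ = 0.03662 + 0.05831 = 0.09493 hr

Final: 0.09493 hr


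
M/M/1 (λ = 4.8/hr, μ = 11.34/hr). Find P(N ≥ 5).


ρ = 4.8/11.34 = 0.4233
P(N ≥ n) = ρ^n = 0.4233^5 = 0.013588

Final: 0.013588


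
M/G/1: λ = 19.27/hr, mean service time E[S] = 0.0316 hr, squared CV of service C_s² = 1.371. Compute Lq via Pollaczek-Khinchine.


ρ = λ·E[S] = 19.27·0.0316 = 0.6089
Lq = ρ²(1+C_s²)/(2(1−ρ)) = 0.3708·(1+1.371)/(2·0.3911)
= 0.3708·2.3710/0.7821 = 1.12405

Final: 1.12405


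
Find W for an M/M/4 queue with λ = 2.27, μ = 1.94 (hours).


a = 1.1701; ρ = 0.2925; P₀ = 0.309398
Lq = P₀·a^c·ρ/(c!(1−ρ)²) = 0.01412
Wq = Lq/λ = 0.01412/2.27 = 0.006222 hr
W = Wq + 1/μ = 0.006222 + 0.51546 = 0.52169 hr

Final: 0.52169 hr


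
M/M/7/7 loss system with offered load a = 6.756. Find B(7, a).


B(c,a) = (a^c/c!) / Σ_{k=0}^{c} a^k/k!
a^7/7! = 127.466761
Σ terms (k=0..7): 1.00000 + 6.75600 + 22.82177 + 51.39462 + 86.80552 + 117.29161 + 132.07036 + 127.46676 = 545.606635
B = 127.466761/545.606635 = 0.233624

Final: 0.233624


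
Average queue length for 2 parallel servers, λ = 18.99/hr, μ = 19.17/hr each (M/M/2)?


a = λ/μ = 0.9906; ρ = a/2 = 0.4953
P₀ = 0.337520
Lq = P₀·a^c·ρ / (c!·(1−ρ)²) = 0.337520·0.98131·0.4953/(2·0.25472)
= 0.32203

Final: 0.32203


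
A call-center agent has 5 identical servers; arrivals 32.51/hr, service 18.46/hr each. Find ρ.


ρ = λ/(cμ) = 32.51/(5·18.46) = 32.51/92.30 = 0.3522

Final: 0.3522


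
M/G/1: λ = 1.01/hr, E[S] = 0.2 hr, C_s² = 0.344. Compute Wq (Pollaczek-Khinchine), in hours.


ρ = λ·E[S] = 1.01·0.2 = 0.2020
E[S²] = E[S]²(1+C_s²) = 0.2²·(1+0.344) = 0.053760
Wq = λ·E[S²]/(2(1−ρ)) = 1.01·0.053760/(2·0.7980) = 0.03402 hr

Final: 0.03402 hr


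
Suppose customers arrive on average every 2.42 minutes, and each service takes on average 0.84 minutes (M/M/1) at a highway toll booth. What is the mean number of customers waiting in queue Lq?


λ = 60/2.42 = 24.7934 /hr
μ = 60/0.84 = 71.4286 /hr
ρ = λ/μ = 24.7934/71.4286 = 0.3471
Lq = ρ²/(1−ρ) = 0.1205/0.6529 = 0.1845

Final: 0.1845


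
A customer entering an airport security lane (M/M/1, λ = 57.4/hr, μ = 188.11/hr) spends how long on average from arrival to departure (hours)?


W = 1/(μ−λ) = 1/(188.11 − 57.4) = 1/130.71 = 0.007651 hr

Final: 0.007651 hr


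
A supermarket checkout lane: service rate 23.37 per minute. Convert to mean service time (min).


Mean service time = 1/μ = 1/23.37 minute = 0.04279 minute
In minutes: 0.04279 × 1 = 0.04279 min

Final: 0.04279 min


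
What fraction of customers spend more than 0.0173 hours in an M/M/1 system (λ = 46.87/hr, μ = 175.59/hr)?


W ~ Exponential(μ−λ) for M/M/1.
μ − λ = 175.59 − 46.87 = 128.7200
P(W > t) = e^{−(μ−λ)t} = e^{−2.2269} = 0.107867

Final: 0.107867


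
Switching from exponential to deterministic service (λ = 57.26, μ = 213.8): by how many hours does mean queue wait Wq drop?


ρ = 57.26/213.8 = 0.2678
Wq(M/M/1) = ρ/(μ−λ) = 0.2678/156.54 = 0.001711 hr
Wq(M/D/1) = ρ/(2(μ−λ)) = 0.0008554 hr
Savings = 0.001711 − 0.0008554 = 0.0008554 hr

Final: 0.0008554 hr


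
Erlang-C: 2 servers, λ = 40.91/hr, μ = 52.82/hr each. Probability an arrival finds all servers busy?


a = λ/μ = 0.7745; ρ = a/2 = 0.3873
P₀ = 0.441692 (from M/M/c formula)
C(c,a) = [a^c/(c!(1−ρ))]·P₀ = [0.59988/(2·0.6127)]·0.441692
= 0.48950·0.441692 = 0.216209

Final: 0.216209


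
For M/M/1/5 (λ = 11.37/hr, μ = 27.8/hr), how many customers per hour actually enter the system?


ρ = 0.4090; P_K = (1−ρ)ρ^5/(1−ρ^6) = 0.006795
λ_eff = λ(1 − P_K) = 11.37·(1 − 0.006795) = 11.37·0.993205 = 11.2927 /hr

Final: 11.2927 /hr


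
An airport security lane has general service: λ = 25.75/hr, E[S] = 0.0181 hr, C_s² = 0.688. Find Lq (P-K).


ρ = λ·E[S] = 25.75·0.0181 = 0.4661
Lq = ρ²(1+C_s²)/(2(1−ρ)) = 0.2172·(1+0.688)/(2·0.5339)
= 0.2172·1.6880/1.0678 = 0.34338

Final: 0.34338


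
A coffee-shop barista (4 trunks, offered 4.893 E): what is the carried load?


B(4,4.893) = 0.389793 (Erlang-B)
Carried load = a(1 − B) = 4.893·(1 − 0.389793) = 4.893·0.610207 = 2.9857 E

Final: 2.9857 Erlangs


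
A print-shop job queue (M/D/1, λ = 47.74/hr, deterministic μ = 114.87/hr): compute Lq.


ρ = 47.74/114.87 = 0.4156
M/D/1: Lq = ρ²/(2(1−ρ)) = 0.1727/(2·0.5844) = 0.14778

Final: 0.14778


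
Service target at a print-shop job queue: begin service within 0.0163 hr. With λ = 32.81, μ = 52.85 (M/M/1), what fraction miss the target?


ρ = 32.81/52.85 = 0.6208
P(Wq > t) = ρ·e^{−(μ−λ)t} = 0.6208·e^{−0.3267}
= 0.6208·0.721335 = 0.447814

Final: 0.447814


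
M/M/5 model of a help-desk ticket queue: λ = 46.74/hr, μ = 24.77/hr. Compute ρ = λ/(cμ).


ρ = λ/(cμ) = 46.74/(5·24.77) = 46.74/123.85 = 0.3774

Final: 0.3774


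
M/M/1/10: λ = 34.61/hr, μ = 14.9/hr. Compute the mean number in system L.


ρ = 34.61/14.9 = 2.3228
L = ρ[1 − (K+1)ρ^K + Kρ^(K+1)] / [(1−ρ)(1−ρ^(K+1))]
Numerator: 2.3228·(1 − 11·4572.495732 + 10·10621.079013) = 129878.872903
Denominator: (-1.3228)·(-10620.079013) = 14048.440091
L = 129878.872903/14048.440091 = 9.2451

Final: 9.2451


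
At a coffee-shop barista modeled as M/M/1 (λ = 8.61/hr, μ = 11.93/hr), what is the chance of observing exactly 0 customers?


ρ = 8.61/11.93 = 0.7217
P_n = (1−ρ)·ρ^n = (1 − 0.7217)·0.7217^0 = 0.2783·1.000000 = 0.278290

Final: 0.278290


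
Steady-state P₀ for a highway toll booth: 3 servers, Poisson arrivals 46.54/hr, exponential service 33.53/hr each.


a = λ/μ = 46.54/33.53 = 1.3880; ρ = a/c = 0.4627
Σ_{k=0}^{2} a^k/k! (terms k=0..2) = 1.00000 + 1.38801 + 0.96329 = 3.35130
Tail: a^3/(3!(1−ρ)) = 2.67411/(6·0.5373) = 0.82944
P₀ = 1/(3.35130 + 0.82944) = 1/4.18074 = 0.239192

Final: 0.239192


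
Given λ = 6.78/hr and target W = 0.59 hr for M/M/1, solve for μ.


W = 1/(μ−λ) ⇒ μ − λ = 1/W = 1/0.59 = 1.6949
μ = λ + 1/W = 6.78 + 1.6949 = 8.4749 per hr

Final: 8.4749 /hr


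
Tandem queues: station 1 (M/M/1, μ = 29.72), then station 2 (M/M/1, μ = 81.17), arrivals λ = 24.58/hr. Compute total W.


Each node sees arrival rate λ = 24.58/hr (tandem ⇒ throughput preserved).
W₁ = 1/(μ₁−λ) = 1/(29.72−24.58) = 0.19455 hr
W₂ = 1/(μ₂−λ) = 1/(81.17−24.58) = 0.01767 hr
W_total = W₁ + W₂ = 0.19455 + 0.01767 = 0.21222 hr

Final: 0.21222 hr


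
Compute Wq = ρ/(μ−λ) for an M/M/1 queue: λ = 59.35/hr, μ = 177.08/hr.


ρ = 59.35/177.08 = 0.3352
Wq = ρ/(μ−λ) = 0.3352/(177.08 − 59.35) = 0.3352/117.73 = 0.002847 hr

Final: 0.002847 hr


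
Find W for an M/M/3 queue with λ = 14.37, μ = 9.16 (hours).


a = 1.5688; ρ = 0.5229; P₀ = 0.194246
Lq = P₀·a^c·ρ/(c!(1−ρ)²) = 0.28718
Wq = Lq/λ = 0.28718/14.37 = 0.01998 hr
W = Wq + 1/μ = 0.01998 + 0.10917 = 0.12915 hr

Final: 0.12915 hr


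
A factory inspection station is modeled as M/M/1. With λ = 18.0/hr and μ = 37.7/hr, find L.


ρ = λ/μ = 18.0/37.7 = 0.4775
L = ρ/(1−ρ) = 0.4775/(1 − 0.4775) = 0.4775/0.5225 = 0.9137

Final: 0.9137


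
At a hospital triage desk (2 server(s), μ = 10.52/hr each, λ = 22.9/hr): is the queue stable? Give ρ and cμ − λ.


Total capacity cμ = 2·10.52 = 21.04/hr
ρ = λ/(cμ) = 22.9/21.04 = 1.0884
Stable ⇔ ρ < 1: NO
Spare capacity = cμ − λ = 21.04 − 22.9 = -1.86/hr

Final: ρ = 1.0884; unstable; margin = -1.86/hr


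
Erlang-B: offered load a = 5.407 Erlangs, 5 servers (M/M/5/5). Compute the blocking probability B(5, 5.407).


B(c,a) = (a^c/c!) / Σ_{k=0}^{c} a^k/k!
a^5/5! = 38.512402
Σ terms (k=0..5): 1.00000 + 5.40700 + 14.61782 + 26.34619 + 35.61347 + 38.51240 = 121.496884
B = 38.512402/121.496884 = 0.316983

Final: 0.316983


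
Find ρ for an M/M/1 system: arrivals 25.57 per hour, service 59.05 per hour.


ρ = λ/μ = 25.57/59.05 = 0.4330

Final: 0.4330


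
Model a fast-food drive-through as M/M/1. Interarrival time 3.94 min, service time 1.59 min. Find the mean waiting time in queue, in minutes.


λ = 60/3.94 = 15.2284 /hr
μ = 60/1.59 = 37.7358 /hr
ρ = λ/μ = 15.2284/37.7358 = 0.4036
Wq = ρ/(μ−λ) = 0.4036/(37.7358−15.2284) = 0.01793 hr
In minutes: 0.01793·60 = 1.076 min

Final: 1.076 min


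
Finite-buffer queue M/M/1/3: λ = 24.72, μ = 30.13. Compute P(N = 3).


ρ = λ/μ = 24.72/30.13 = 0.8204
P_K = (1−ρ)ρ^K/(1−ρ^(K+1)) = (0.1796·0.552266)/(1 − 0.453103)
= 0.099162/0.546897 = 0.181318

Final: 0.181318


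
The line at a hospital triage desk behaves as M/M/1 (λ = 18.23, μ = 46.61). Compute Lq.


ρ = 18.23/46.61 = 0.3911
Lq = ρ²/(1−ρ) = 0.1530/0.6089 = 0.2512

Final: 0.2512


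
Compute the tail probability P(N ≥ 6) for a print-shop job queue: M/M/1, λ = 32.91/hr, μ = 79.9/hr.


ρ = 32.91/79.9 = 0.4119
P(N ≥ n) = ρ^n = 0.4119^6 = 0.004883

Final: 0.004883


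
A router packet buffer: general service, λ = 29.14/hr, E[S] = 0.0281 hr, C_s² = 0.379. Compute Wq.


ρ = λ·E[S] = 29.14·0.0281 = 0.8188
E[S²] = E[S]²(1+C_s²) = 0.0281²·(1+0.379) = 0.001089
Wq = λ·E[S²]/(2(1−ρ)) = 29.14·0.001089/(2·0.1812) = 0.08757 hr

Final: 0.08757 hr


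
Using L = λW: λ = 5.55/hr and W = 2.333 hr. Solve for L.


L = λW = 5.55·2.333 = 12.9482

Final: 12.9482


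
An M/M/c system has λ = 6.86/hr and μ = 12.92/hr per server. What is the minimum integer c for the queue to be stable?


Stability requires cμ > λ ⇔ c > λ/μ.
λ/μ = 6.86/12.92 = 0.5310
Minimum integer c = ⌊0.5310⌋ + 1 = 1
Check: 1·12.92 = 12.92 > 6.86, while 0·12.92 = 0.00 ≤ 6.86

Final: 1 servers


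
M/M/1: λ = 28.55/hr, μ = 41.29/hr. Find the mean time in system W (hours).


W = 1/(μ−λ) = 1/(41.29 − 28.55) = 1/12.74 = 0.07849 hr

Final: 0.07849 hr


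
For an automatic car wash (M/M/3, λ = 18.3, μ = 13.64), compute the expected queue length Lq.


a = λ/μ = 1.3416; ρ = a/3 = 0.4472
P₀ = 0.251904
Lq = P₀·a^c·ρ / (c!·(1−ρ)²) = 0.251904·2.41496·0.4472/(6·0.30557)
= 0.14839

Final: 0.14839


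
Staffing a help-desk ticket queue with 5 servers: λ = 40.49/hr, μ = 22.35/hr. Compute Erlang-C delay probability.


a = λ/μ = 1.8116; ρ = a/5 = 0.3623
P₀ = 0.162669 (from M/M/c formula)
C(c,a) = [a^c/(c!(1−ρ))]·P₀ = [19.51422/(120·0.6377)]·0.162669
= 0.25502·0.162669 = 0.041484

Final: 0.041484


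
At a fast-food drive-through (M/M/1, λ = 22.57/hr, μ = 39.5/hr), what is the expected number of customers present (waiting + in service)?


ρ = λ/μ = 22.57/39.5 = 0.5714
L = ρ/(1−ρ) = 0.5714/(1 − 0.5714) = 0.5714/0.4286 = 1.3331

Final: 1.3331


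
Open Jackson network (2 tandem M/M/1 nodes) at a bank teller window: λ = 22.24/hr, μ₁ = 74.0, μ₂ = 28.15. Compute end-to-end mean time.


Each node sees arrival rate λ = 22.24/hr (tandem ⇒ throughput preserved).
W₁ = 1/(μ₁−λ) = 1/(74.0−22.24) = 0.01932 hr
W₂ = 1/(μ₂−λ) = 1/(28.15−22.24) = 0.16920 hr
W_total = W₁ + W₂ = 0.01932 + 0.16920 = 0.18852 hr

Final: 0.18852 hr


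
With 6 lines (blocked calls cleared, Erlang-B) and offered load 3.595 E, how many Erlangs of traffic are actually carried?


B(6,3.595) = 0.088803 (Erlang-B)
Carried load = a(1 − B) = 3.595·(1 − 0.088803) = 3.595·0.911197 = 3.2758 E

Final: 3.2758 Erlangs


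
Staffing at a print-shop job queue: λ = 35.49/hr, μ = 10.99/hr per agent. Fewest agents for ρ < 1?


Stability requires cμ > λ ⇔ c > λ/μ.
λ/μ = 35.49/10.99 = 3.2293
Minimum integer c = ⌊3.2293⌋ + 1 = 4
Check: 4·10.99 = 43.96 > 35.49, while 3·10.99 = 32.97 ≤ 35.49

Final: 4 servers


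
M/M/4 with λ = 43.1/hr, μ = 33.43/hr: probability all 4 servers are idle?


a = λ/μ = 43.1/33.43 = 1.2893; ρ = a/c = 0.3223
Σ_{k=0}^{3} a^k/k! (terms k=0..3) = 1.00000 + 1.28926 + 0.83110 + 0.35717 = 3.47753
Tail: a^4/(4!(1−ρ)) = 2.76289/(24·0.6777) = 0.16987
P₀ = 1/(3.47753 + 0.16987) = 1/3.64740 = 0.274168

Final: 0.274168


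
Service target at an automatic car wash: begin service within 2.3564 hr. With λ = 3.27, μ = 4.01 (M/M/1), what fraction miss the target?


ρ = 3.27/4.01 = 0.8155
P(Wq > t) = ρ·e^{−(μ−λ)t} = 0.8155·e^{−1.7437}
= 0.8155·0.174866 = 0.142596

Final: 0.142596


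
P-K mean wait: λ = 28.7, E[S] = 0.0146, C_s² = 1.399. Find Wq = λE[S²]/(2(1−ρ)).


ρ = λ·E[S] = 28.7·0.0146 = 0.4190
E[S²] = E[S]²(1+C_s²) = 0.0146²·(1+1.399) = 0.0005114
Wq = λ·E[S²]/(2(1−ρ)) = 28.7·0.0005114/(2·0.5810) = 0.01263 hr

Final: 0.01263 hr
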